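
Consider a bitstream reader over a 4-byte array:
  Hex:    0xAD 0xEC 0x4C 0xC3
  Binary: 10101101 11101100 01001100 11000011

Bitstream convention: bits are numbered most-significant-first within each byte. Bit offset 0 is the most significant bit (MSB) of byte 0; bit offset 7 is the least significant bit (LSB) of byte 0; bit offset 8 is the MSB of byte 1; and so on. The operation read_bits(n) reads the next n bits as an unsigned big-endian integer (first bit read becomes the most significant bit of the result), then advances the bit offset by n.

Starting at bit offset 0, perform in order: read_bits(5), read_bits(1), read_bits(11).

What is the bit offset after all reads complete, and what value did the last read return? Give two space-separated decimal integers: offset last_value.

Read 1: bits[0:5] width=5 -> value=21 (bin 10101); offset now 5 = byte 0 bit 5; 27 bits remain
Read 2: bits[5:6] width=1 -> value=1 (bin 1); offset now 6 = byte 0 bit 6; 26 bits remain
Read 3: bits[6:17] width=11 -> value=984 (bin 01111011000); offset now 17 = byte 2 bit 1; 15 bits remain

Answer: 17 984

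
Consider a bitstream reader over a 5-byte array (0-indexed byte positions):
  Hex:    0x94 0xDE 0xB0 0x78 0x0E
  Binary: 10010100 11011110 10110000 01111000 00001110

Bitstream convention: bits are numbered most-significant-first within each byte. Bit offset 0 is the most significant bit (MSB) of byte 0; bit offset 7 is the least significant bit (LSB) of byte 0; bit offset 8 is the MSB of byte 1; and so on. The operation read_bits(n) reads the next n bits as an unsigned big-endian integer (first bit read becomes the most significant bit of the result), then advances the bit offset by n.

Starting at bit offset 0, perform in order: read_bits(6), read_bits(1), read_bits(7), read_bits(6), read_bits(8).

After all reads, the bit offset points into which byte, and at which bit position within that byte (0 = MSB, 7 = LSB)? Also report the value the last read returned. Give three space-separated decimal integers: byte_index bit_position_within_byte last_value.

Read 1: bits[0:6] width=6 -> value=37 (bin 100101); offset now 6 = byte 0 bit 6; 34 bits remain
Read 2: bits[6:7] width=1 -> value=0 (bin 0); offset now 7 = byte 0 bit 7; 33 bits remain
Read 3: bits[7:14] width=7 -> value=55 (bin 0110111); offset now 14 = byte 1 bit 6; 26 bits remain
Read 4: bits[14:20] width=6 -> value=43 (bin 101011); offset now 20 = byte 2 bit 4; 20 bits remain
Read 5: bits[20:28] width=8 -> value=7 (bin 00000111); offset now 28 = byte 3 bit 4; 12 bits remain

Answer: 3 4 7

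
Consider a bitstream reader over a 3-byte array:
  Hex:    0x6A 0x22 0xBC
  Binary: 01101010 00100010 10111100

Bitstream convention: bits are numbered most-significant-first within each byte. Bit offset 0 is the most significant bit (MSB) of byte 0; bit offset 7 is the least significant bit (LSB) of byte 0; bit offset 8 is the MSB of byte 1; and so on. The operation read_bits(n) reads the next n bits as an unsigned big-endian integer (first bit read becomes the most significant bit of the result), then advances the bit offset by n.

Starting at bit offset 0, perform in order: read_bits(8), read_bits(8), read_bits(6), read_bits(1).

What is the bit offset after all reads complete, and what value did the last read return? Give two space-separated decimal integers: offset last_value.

Read 1: bits[0:8] width=8 -> value=106 (bin 01101010); offset now 8 = byte 1 bit 0; 16 bits remain
Read 2: bits[8:16] width=8 -> value=34 (bin 00100010); offset now 16 = byte 2 bit 0; 8 bits remain
Read 3: bits[16:22] width=6 -> value=47 (bin 101111); offset now 22 = byte 2 bit 6; 2 bits remain
Read 4: bits[22:23] width=1 -> value=0 (bin 0); offset now 23 = byte 2 bit 7; 1 bits remain

Answer: 23 0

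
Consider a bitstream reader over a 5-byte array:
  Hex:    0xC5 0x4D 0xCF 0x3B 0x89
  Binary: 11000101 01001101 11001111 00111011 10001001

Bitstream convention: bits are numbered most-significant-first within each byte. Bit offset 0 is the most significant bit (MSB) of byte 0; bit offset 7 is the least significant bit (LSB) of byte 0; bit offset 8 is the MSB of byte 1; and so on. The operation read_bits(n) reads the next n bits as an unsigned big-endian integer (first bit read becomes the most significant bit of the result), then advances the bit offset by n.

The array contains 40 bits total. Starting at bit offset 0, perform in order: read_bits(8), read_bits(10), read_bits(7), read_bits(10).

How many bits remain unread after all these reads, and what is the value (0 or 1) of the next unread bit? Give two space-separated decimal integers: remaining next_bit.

Answer: 5 0

Derivation:
Read 1: bits[0:8] width=8 -> value=197 (bin 11000101); offset now 8 = byte 1 bit 0; 32 bits remain
Read 2: bits[8:18] width=10 -> value=311 (bin 0100110111); offset now 18 = byte 2 bit 2; 22 bits remain
Read 3: bits[18:25] width=7 -> value=30 (bin 0011110); offset now 25 = byte 3 bit 1; 15 bits remain
Read 4: bits[25:35] width=10 -> value=476 (bin 0111011100); offset now 35 = byte 4 bit 3; 5 bits remain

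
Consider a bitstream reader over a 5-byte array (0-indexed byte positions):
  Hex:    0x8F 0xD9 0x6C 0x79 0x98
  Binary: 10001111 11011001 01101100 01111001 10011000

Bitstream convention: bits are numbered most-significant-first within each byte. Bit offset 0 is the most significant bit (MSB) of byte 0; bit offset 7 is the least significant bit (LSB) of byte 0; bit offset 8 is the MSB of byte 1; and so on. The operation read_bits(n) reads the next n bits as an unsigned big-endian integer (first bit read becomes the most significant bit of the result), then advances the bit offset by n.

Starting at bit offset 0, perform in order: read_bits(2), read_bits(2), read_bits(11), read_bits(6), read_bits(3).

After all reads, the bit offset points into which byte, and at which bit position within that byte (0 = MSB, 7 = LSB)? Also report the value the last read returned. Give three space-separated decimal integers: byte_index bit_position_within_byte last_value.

Read 1: bits[0:2] width=2 -> value=2 (bin 10); offset now 2 = byte 0 bit 2; 38 bits remain
Read 2: bits[2:4] width=2 -> value=0 (bin 00); offset now 4 = byte 0 bit 4; 36 bits remain
Read 3: bits[4:15] width=11 -> value=2028 (bin 11111101100); offset now 15 = byte 1 bit 7; 25 bits remain
Read 4: bits[15:21] width=6 -> value=45 (bin 101101); offset now 21 = byte 2 bit 5; 19 bits remain
Read 5: bits[21:24] width=3 -> value=4 (bin 100); offset now 24 = byte 3 bit 0; 16 bits remain

Answer: 3 0 4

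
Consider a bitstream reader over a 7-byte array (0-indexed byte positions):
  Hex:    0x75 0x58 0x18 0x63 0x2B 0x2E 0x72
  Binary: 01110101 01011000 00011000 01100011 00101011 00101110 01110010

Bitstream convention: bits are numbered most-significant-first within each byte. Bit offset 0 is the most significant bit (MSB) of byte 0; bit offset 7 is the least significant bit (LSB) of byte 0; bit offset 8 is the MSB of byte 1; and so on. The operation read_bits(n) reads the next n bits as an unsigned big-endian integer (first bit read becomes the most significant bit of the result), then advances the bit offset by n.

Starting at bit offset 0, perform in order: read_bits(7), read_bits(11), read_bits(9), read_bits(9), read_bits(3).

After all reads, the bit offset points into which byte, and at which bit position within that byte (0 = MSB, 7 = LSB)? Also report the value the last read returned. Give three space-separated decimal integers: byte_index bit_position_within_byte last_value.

Read 1: bits[0:7] width=7 -> value=58 (bin 0111010); offset now 7 = byte 0 bit 7; 49 bits remain
Read 2: bits[7:18] width=11 -> value=1376 (bin 10101100000); offset now 18 = byte 2 bit 2; 38 bits remain
Read 3: bits[18:27] width=9 -> value=195 (bin 011000011); offset now 27 = byte 3 bit 3; 29 bits remain
Read 4: bits[27:36] width=9 -> value=50 (bin 000110010); offset now 36 = byte 4 bit 4; 20 bits remain
Read 5: bits[36:39] width=3 -> value=5 (bin 101); offset now 39 = byte 4 bit 7; 17 bits remain

Answer: 4 7 5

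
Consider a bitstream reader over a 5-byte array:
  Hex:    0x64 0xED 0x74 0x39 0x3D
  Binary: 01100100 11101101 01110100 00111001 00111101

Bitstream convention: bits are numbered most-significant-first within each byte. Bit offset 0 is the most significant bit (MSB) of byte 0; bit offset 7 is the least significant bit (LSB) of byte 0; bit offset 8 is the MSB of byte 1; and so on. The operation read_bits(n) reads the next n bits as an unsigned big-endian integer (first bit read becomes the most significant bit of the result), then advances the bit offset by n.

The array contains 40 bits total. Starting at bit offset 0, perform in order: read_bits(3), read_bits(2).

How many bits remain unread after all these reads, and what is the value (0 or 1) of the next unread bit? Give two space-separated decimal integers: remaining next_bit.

Answer: 35 1

Derivation:
Read 1: bits[0:3] width=3 -> value=3 (bin 011); offset now 3 = byte 0 bit 3; 37 bits remain
Read 2: bits[3:5] width=2 -> value=0 (bin 00); offset now 5 = byte 0 bit 5; 35 bits remain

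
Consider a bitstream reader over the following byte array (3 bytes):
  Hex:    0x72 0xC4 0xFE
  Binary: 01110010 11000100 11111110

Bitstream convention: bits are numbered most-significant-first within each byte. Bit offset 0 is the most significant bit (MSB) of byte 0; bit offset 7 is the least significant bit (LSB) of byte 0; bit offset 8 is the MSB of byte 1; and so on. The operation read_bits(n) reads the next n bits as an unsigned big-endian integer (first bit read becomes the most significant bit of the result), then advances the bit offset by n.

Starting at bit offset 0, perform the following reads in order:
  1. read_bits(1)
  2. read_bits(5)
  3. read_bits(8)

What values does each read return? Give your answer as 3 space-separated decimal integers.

Read 1: bits[0:1] width=1 -> value=0 (bin 0); offset now 1 = byte 0 bit 1; 23 bits remain
Read 2: bits[1:6] width=5 -> value=28 (bin 11100); offset now 6 = byte 0 bit 6; 18 bits remain
Read 3: bits[6:14] width=8 -> value=177 (bin 10110001); offset now 14 = byte 1 bit 6; 10 bits remain

Answer: 0 28 177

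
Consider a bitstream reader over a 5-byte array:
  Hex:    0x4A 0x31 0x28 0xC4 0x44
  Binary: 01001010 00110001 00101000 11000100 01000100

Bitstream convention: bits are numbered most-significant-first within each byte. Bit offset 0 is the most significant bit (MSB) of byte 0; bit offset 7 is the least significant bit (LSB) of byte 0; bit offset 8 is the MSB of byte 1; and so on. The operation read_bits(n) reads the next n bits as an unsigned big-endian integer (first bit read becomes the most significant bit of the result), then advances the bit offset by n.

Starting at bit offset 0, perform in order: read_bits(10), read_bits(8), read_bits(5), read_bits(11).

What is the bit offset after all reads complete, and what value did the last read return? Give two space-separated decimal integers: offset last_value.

Read 1: bits[0:10] width=10 -> value=296 (bin 0100101000); offset now 10 = byte 1 bit 2; 30 bits remain
Read 2: bits[10:18] width=8 -> value=196 (bin 11000100); offset now 18 = byte 2 bit 2; 22 bits remain
Read 3: bits[18:23] width=5 -> value=20 (bin 10100); offset now 23 = byte 2 bit 7; 17 bits remain
Read 4: bits[23:34] width=11 -> value=785 (bin 01100010001); offset now 34 = byte 4 bit 2; 6 bits remain

Answer: 34 785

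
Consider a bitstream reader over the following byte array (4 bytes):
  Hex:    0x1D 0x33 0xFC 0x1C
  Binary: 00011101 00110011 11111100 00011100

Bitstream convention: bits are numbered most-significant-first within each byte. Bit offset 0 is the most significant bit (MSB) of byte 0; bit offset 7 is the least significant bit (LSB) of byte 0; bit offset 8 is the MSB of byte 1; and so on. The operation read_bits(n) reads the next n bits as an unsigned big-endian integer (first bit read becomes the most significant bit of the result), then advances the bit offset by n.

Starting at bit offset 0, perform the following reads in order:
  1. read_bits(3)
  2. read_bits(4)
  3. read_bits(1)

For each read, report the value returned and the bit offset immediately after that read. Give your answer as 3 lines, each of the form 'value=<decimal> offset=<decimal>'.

Answer: value=0 offset=3
value=14 offset=7
value=1 offset=8

Derivation:
Read 1: bits[0:3] width=3 -> value=0 (bin 000); offset now 3 = byte 0 bit 3; 29 bits remain
Read 2: bits[3:7] width=4 -> value=14 (bin 1110); offset now 7 = byte 0 bit 7; 25 bits remain
Read 3: bits[7:8] width=1 -> value=1 (bin 1); offset now 8 = byte 1 bit 0; 24 bits remain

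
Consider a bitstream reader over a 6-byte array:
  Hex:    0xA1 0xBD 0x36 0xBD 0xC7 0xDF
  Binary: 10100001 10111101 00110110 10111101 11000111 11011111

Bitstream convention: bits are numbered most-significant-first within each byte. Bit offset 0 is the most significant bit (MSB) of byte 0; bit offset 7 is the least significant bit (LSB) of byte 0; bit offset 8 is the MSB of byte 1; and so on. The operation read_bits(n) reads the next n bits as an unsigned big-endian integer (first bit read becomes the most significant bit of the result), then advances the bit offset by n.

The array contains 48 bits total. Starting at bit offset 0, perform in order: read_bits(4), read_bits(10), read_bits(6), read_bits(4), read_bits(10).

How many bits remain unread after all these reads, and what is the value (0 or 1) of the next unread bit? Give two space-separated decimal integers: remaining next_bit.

Answer: 14 0

Derivation:
Read 1: bits[0:4] width=4 -> value=10 (bin 1010); offset now 4 = byte 0 bit 4; 44 bits remain
Read 2: bits[4:14] width=10 -> value=111 (bin 0001101111); offset now 14 = byte 1 bit 6; 34 bits remain
Read 3: bits[14:20] width=6 -> value=19 (bin 010011); offset now 20 = byte 2 bit 4; 28 bits remain
Read 4: bits[20:24] width=4 -> value=6 (bin 0110); offset now 24 = byte 3 bit 0; 24 bits remain
Read 5: bits[24:34] width=10 -> value=759 (bin 1011110111); offset now 34 = byte 4 bit 2; 14 bits remain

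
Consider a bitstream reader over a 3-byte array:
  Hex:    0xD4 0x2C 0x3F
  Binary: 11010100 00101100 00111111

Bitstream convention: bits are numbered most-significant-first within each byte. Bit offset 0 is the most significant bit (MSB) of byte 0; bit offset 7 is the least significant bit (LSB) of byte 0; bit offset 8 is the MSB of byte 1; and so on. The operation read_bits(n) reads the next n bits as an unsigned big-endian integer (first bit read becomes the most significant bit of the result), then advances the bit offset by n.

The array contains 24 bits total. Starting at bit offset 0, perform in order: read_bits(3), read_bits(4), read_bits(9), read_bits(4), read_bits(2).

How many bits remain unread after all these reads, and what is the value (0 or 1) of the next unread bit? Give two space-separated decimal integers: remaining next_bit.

Answer: 2 1

Derivation:
Read 1: bits[0:3] width=3 -> value=6 (bin 110); offset now 3 = byte 0 bit 3; 21 bits remain
Read 2: bits[3:7] width=4 -> value=10 (bin 1010); offset now 7 = byte 0 bit 7; 17 bits remain
Read 3: bits[7:16] width=9 -> value=44 (bin 000101100); offset now 16 = byte 2 bit 0; 8 bits remain
Read 4: bits[16:20] width=4 -> value=3 (bin 0011); offset now 20 = byte 2 bit 4; 4 bits remain
Read 5: bits[20:22] width=2 -> value=3 (bin 11); offset now 22 = byte 2 bit 6; 2 bits remain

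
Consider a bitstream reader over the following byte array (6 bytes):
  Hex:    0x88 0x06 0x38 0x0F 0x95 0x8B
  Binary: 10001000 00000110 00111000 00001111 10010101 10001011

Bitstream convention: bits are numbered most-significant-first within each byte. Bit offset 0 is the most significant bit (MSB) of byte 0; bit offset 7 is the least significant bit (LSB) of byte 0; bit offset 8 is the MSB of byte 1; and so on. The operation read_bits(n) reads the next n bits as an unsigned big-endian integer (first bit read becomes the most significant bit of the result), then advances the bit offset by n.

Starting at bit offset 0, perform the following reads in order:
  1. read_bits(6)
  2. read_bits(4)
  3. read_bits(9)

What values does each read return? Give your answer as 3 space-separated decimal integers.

Read 1: bits[0:6] width=6 -> value=34 (bin 100010); offset now 6 = byte 0 bit 6; 42 bits remain
Read 2: bits[6:10] width=4 -> value=0 (bin 0000); offset now 10 = byte 1 bit 2; 38 bits remain
Read 3: bits[10:19] width=9 -> value=49 (bin 000110001); offset now 19 = byte 2 bit 3; 29 bits remain

Answer: 34 0 49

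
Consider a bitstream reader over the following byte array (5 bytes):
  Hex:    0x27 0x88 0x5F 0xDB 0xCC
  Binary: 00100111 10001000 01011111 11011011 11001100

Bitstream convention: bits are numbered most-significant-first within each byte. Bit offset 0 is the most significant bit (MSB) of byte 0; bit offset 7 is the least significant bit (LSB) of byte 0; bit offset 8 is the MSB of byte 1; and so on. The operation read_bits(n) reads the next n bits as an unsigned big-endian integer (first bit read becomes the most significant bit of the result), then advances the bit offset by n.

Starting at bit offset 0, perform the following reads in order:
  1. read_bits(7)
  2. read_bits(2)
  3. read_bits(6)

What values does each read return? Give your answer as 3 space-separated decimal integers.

Read 1: bits[0:7] width=7 -> value=19 (bin 0010011); offset now 7 = byte 0 bit 7; 33 bits remain
Read 2: bits[7:9] width=2 -> value=3 (bin 11); offset now 9 = byte 1 bit 1; 31 bits remain
Read 3: bits[9:15] width=6 -> value=4 (bin 000100); offset now 15 = byte 1 bit 7; 25 bits remain

Answer: 19 3 4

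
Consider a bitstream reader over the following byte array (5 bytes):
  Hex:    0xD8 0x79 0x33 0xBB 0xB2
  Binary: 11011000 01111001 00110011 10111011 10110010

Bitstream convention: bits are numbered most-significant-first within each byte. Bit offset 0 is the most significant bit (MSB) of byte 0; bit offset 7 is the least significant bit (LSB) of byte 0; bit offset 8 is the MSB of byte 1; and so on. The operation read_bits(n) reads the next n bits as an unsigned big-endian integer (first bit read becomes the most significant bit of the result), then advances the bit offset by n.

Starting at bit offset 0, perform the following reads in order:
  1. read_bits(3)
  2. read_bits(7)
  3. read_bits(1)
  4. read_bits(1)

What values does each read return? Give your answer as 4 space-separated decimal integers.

Read 1: bits[0:3] width=3 -> value=6 (bin 110); offset now 3 = byte 0 bit 3; 37 bits remain
Read 2: bits[3:10] width=7 -> value=97 (bin 1100001); offset now 10 = byte 1 bit 2; 30 bits remain
Read 3: bits[10:11] width=1 -> value=1 (bin 1); offset now 11 = byte 1 bit 3; 29 bits remain
Read 4: bits[11:12] width=1 -> value=1 (bin 1); offset now 12 = byte 1 bit 4; 28 bits remain

Answer: 6 97 1 1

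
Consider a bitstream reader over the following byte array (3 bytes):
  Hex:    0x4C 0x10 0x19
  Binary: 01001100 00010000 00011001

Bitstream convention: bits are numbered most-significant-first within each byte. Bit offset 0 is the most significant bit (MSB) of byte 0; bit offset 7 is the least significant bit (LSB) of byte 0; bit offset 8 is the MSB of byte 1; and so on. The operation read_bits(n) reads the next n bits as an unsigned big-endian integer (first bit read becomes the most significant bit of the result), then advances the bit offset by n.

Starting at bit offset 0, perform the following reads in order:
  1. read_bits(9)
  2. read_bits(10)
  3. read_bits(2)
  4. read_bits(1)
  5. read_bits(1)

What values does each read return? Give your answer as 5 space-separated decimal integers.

Read 1: bits[0:9] width=9 -> value=152 (bin 010011000); offset now 9 = byte 1 bit 1; 15 bits remain
Read 2: bits[9:19] width=10 -> value=128 (bin 0010000000); offset now 19 = byte 2 bit 3; 5 bits remain
Read 3: bits[19:21] width=2 -> value=3 (bin 11); offset now 21 = byte 2 bit 5; 3 bits remain
Read 4: bits[21:22] width=1 -> value=0 (bin 0); offset now 22 = byte 2 bit 6; 2 bits remain
Read 5: bits[22:23] width=1 -> value=0 (bin 0); offset now 23 = byte 2 bit 7; 1 bits remain

Answer: 152 128 3 0 0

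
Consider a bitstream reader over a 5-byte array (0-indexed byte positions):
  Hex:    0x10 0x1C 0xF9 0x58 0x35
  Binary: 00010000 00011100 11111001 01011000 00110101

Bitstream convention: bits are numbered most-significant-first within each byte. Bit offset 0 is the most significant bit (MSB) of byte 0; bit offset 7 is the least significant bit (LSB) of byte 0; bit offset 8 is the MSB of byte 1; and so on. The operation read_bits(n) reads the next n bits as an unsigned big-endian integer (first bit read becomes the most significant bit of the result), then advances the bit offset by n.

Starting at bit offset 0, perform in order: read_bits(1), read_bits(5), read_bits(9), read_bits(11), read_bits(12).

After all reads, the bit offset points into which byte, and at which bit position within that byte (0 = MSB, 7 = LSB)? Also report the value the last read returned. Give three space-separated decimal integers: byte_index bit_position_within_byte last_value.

Answer: 4 6 1549

Derivation:
Read 1: bits[0:1] width=1 -> value=0 (bin 0); offset now 1 = byte 0 bit 1; 39 bits remain
Read 2: bits[1:6] width=5 -> value=4 (bin 00100); offset now 6 = byte 0 bit 6; 34 bits remain
Read 3: bits[6:15] width=9 -> value=14 (bin 000001110); offset now 15 = byte 1 bit 7; 25 bits remain
Read 4: bits[15:26] width=11 -> value=997 (bin 01111100101); offset now 26 = byte 3 bit 2; 14 bits remain
Read 5: bits[26:38] width=12 -> value=1549 (bin 011000001101); offset now 38 = byte 4 bit 6; 2 bits remain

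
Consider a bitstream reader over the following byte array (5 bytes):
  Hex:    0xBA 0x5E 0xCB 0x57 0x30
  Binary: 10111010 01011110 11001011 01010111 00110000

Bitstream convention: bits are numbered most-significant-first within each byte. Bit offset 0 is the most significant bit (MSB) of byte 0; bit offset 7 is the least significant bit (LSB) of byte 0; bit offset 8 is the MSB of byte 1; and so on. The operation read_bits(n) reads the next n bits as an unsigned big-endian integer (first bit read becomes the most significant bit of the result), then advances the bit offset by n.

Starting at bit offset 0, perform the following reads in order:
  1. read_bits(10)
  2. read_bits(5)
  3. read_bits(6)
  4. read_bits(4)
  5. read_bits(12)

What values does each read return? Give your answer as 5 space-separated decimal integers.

Read 1: bits[0:10] width=10 -> value=745 (bin 1011101001); offset now 10 = byte 1 bit 2; 30 bits remain
Read 2: bits[10:15] width=5 -> value=15 (bin 01111); offset now 15 = byte 1 bit 7; 25 bits remain
Read 3: bits[15:21] width=6 -> value=25 (bin 011001); offset now 21 = byte 2 bit 5; 19 bits remain
Read 4: bits[21:25] width=4 -> value=6 (bin 0110); offset now 25 = byte 3 bit 1; 15 bits remain
Read 5: bits[25:37] width=12 -> value=2790 (bin 101011100110); offset now 37 = byte 4 bit 5; 3 bits remain

Answer: 745 15 25 6 2790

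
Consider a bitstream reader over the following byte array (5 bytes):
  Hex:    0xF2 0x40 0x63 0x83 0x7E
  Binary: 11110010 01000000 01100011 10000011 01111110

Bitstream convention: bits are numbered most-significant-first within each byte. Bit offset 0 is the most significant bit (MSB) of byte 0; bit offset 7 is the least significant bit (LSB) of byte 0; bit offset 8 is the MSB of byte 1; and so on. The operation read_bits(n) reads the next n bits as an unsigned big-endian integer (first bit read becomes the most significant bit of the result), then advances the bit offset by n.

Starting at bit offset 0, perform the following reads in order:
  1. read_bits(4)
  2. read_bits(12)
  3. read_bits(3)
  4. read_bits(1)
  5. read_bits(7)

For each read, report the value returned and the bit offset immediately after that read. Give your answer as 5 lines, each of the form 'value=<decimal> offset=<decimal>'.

Answer: value=15 offset=4
value=576 offset=16
value=3 offset=19
value=0 offset=20
value=28 offset=27

Derivation:
Read 1: bits[0:4] width=4 -> value=15 (bin 1111); offset now 4 = byte 0 bit 4; 36 bits remain
Read 2: bits[4:16] width=12 -> value=576 (bin 001001000000); offset now 16 = byte 2 bit 0; 24 bits remain
Read 3: bits[16:19] width=3 -> value=3 (bin 011); offset now 19 = byte 2 bit 3; 21 bits remain
Read 4: bits[19:20] width=1 -> value=0 (bin 0); offset now 20 = byte 2 bit 4; 20 bits remain
Read 5: bits[20:27] width=7 -> value=28 (bin 0011100); offset now 27 = byte 3 bit 3; 13 bits remain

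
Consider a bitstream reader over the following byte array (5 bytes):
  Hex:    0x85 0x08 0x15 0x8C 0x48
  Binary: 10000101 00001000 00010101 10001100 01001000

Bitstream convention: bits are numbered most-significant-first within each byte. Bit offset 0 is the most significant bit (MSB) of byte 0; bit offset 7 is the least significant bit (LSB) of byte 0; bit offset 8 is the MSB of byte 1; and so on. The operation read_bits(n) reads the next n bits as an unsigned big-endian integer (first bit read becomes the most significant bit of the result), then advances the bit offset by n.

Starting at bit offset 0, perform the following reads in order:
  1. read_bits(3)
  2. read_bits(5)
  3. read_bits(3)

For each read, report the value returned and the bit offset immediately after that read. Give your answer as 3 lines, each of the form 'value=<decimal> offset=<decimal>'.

Answer: value=4 offset=3
value=5 offset=8
value=0 offset=11

Derivation:
Read 1: bits[0:3] width=3 -> value=4 (bin 100); offset now 3 = byte 0 bit 3; 37 bits remain
Read 2: bits[3:8] width=5 -> value=5 (bin 00101); offset now 8 = byte 1 bit 0; 32 bits remain
Read 3: bits[8:11] width=3 -> value=0 (bin 000); offset now 11 = byte 1 bit 3; 29 bits remain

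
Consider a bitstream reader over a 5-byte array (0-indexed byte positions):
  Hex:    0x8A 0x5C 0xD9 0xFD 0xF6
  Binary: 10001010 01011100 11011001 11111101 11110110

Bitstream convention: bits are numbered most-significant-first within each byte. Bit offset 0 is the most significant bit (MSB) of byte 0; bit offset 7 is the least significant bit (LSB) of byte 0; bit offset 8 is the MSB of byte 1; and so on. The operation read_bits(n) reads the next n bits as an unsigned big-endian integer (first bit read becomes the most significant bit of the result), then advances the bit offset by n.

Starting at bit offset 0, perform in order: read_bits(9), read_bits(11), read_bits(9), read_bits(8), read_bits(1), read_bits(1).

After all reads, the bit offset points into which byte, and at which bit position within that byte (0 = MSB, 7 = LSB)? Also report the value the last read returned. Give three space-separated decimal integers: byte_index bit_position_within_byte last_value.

Read 1: bits[0:9] width=9 -> value=276 (bin 100010100); offset now 9 = byte 1 bit 1; 31 bits remain
Read 2: bits[9:20] width=11 -> value=1485 (bin 10111001101); offset now 20 = byte 2 bit 4; 20 bits remain
Read 3: bits[20:29] width=9 -> value=319 (bin 100111111); offset now 29 = byte 3 bit 5; 11 bits remain
Read 4: bits[29:37] width=8 -> value=190 (bin 10111110); offset now 37 = byte 4 bit 5; 3 bits remain
Read 5: bits[37:38] width=1 -> value=1 (bin 1); offset now 38 = byte 4 bit 6; 2 bits remain
Read 6: bits[38:39] width=1 -> value=1 (bin 1); offset now 39 = byte 4 bit 7; 1 bits remain

Answer: 4 7 1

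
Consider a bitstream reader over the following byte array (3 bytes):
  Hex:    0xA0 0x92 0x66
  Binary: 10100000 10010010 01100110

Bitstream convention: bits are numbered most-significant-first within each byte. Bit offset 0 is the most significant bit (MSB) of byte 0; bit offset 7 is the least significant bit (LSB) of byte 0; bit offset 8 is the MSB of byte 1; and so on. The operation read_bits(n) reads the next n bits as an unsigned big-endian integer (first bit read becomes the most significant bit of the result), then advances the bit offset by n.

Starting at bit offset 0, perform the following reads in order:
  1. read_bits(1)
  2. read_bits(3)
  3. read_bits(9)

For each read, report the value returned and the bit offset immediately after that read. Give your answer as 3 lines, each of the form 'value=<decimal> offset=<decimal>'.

Answer: value=1 offset=1
value=2 offset=4
value=18 offset=13

Derivation:
Read 1: bits[0:1] width=1 -> value=1 (bin 1); offset now 1 = byte 0 bit 1; 23 bits remain
Read 2: bits[1:4] width=3 -> value=2 (bin 010); offset now 4 = byte 0 bit 4; 20 bits remain
Read 3: bits[4:13] width=9 -> value=18 (bin 000010010); offset now 13 = byte 1 bit 5; 11 bits remain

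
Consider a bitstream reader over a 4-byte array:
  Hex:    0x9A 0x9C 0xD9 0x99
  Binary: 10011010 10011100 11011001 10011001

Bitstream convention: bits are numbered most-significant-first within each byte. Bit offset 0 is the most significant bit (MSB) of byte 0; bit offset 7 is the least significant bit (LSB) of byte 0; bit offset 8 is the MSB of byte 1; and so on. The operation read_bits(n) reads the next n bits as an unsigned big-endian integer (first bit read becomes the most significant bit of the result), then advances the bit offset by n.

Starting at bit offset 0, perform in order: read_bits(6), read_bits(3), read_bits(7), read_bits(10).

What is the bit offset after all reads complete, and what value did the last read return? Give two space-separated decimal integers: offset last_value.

Read 1: bits[0:6] width=6 -> value=38 (bin 100110); offset now 6 = byte 0 bit 6; 26 bits remain
Read 2: bits[6:9] width=3 -> value=5 (bin 101); offset now 9 = byte 1 bit 1; 23 bits remain
Read 3: bits[9:16] width=7 -> value=28 (bin 0011100); offset now 16 = byte 2 bit 0; 16 bits remain
Read 4: bits[16:26] width=10 -> value=870 (bin 1101100110); offset now 26 = byte 3 bit 2; 6 bits remain

Answer: 26 870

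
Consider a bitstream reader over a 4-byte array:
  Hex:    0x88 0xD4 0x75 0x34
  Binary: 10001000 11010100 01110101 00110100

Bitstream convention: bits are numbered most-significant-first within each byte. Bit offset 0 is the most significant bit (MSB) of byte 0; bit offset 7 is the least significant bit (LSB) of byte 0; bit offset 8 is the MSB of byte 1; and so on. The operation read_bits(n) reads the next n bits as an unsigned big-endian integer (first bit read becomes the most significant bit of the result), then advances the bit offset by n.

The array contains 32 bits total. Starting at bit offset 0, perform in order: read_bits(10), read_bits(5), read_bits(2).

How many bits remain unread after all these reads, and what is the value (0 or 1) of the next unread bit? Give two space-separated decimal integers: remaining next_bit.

Answer: 15 1

Derivation:
Read 1: bits[0:10] width=10 -> value=547 (bin 1000100011); offset now 10 = byte 1 bit 2; 22 bits remain
Read 2: bits[10:15] width=5 -> value=10 (bin 01010); offset now 15 = byte 1 bit 7; 17 bits remain
Read 3: bits[15:17] width=2 -> value=0 (bin 00); offset now 17 = byte 2 bit 1; 15 bits remain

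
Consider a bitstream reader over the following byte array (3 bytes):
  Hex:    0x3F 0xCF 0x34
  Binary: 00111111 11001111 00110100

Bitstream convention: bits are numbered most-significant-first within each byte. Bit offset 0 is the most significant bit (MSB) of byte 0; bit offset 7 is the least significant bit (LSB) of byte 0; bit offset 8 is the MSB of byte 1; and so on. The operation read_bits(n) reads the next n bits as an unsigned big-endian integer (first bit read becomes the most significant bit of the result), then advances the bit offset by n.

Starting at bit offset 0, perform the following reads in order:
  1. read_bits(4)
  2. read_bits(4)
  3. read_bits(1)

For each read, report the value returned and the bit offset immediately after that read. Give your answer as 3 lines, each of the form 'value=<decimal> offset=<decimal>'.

Read 1: bits[0:4] width=4 -> value=3 (bin 0011); offset now 4 = byte 0 bit 4; 20 bits remain
Read 2: bits[4:8] width=4 -> value=15 (bin 1111); offset now 8 = byte 1 bit 0; 16 bits remain
Read 3: bits[8:9] width=1 -> value=1 (bin 1); offset now 9 = byte 1 bit 1; 15 bits remain

Answer: value=3 offset=4
value=15 offset=8
value=1 offset=9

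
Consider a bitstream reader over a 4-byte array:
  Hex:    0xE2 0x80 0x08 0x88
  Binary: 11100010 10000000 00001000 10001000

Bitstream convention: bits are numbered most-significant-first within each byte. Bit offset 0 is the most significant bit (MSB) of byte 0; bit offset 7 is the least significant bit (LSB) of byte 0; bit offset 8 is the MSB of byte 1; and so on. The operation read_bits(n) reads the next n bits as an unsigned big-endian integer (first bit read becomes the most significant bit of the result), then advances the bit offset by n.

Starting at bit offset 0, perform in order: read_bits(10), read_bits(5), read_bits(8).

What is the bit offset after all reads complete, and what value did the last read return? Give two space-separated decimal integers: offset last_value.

Read 1: bits[0:10] width=10 -> value=906 (bin 1110001010); offset now 10 = byte 1 bit 2; 22 bits remain
Read 2: bits[10:15] width=5 -> value=0 (bin 00000); offset now 15 = byte 1 bit 7; 17 bits remain
Read 3: bits[15:23] width=8 -> value=4 (bin 00000100); offset now 23 = byte 2 bit 7; 9 bits remain

Answer: 23 4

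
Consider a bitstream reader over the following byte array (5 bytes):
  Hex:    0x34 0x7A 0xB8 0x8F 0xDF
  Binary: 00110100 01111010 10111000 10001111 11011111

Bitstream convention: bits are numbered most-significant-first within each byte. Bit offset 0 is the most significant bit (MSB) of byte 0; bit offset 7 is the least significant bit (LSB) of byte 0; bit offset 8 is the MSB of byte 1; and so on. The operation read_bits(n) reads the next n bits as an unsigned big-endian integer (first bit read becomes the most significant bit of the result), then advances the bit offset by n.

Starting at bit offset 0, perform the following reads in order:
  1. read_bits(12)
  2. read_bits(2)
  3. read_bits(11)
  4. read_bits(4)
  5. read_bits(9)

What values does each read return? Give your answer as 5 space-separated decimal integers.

Answer: 839 2 1393 1 503

Derivation:
Read 1: bits[0:12] width=12 -> value=839 (bin 001101000111); offset now 12 = byte 1 bit 4; 28 bits remain
Read 2: bits[12:14] width=2 -> value=2 (bin 10); offset now 14 = byte 1 bit 6; 26 bits remain
Read 3: bits[14:25] width=11 -> value=1393 (bin 10101110001); offset now 25 = byte 3 bit 1; 15 bits remain
Read 4: bits[25:29] width=4 -> value=1 (bin 0001); offset now 29 = byte 3 bit 5; 11 bits remain
Read 5: bits[29:38] width=9 -> value=503 (bin 111110111); offset now 38 = byte 4 bit 6; 2 bits remain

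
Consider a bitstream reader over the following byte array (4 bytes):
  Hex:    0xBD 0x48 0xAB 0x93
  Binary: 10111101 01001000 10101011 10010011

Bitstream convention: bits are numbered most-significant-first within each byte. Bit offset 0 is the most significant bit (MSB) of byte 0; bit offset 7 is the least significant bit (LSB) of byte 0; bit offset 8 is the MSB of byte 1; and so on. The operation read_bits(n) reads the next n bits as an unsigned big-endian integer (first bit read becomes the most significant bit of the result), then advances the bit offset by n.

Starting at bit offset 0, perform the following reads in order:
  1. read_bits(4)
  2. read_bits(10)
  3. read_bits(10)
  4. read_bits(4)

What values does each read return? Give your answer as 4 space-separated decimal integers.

Read 1: bits[0:4] width=4 -> value=11 (bin 1011); offset now 4 = byte 0 bit 4; 28 bits remain
Read 2: bits[4:14] width=10 -> value=850 (bin 1101010010); offset now 14 = byte 1 bit 6; 18 bits remain
Read 3: bits[14:24] width=10 -> value=171 (bin 0010101011); offset now 24 = byte 3 bit 0; 8 bits remain
Read 4: bits[24:28] width=4 -> value=9 (bin 1001); offset now 28 = byte 3 bit 4; 4 bits remain

Answer: 11 850 171 9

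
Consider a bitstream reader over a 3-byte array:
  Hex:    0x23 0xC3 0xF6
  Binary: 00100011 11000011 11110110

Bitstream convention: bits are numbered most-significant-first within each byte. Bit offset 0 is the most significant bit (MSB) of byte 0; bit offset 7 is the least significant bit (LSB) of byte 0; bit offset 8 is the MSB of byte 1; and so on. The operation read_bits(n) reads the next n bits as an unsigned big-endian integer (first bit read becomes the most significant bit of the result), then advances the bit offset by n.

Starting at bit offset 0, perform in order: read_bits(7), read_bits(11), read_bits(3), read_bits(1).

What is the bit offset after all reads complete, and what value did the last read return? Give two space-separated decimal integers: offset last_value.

Read 1: bits[0:7] width=7 -> value=17 (bin 0010001); offset now 7 = byte 0 bit 7; 17 bits remain
Read 2: bits[7:18] width=11 -> value=1807 (bin 11100001111); offset now 18 = byte 2 bit 2; 6 bits remain
Read 3: bits[18:21] width=3 -> value=6 (bin 110); offset now 21 = byte 2 bit 5; 3 bits remain
Read 4: bits[21:22] width=1 -> value=1 (bin 1); offset now 22 = byte 2 bit 6; 2 bits remain

Answer: 22 1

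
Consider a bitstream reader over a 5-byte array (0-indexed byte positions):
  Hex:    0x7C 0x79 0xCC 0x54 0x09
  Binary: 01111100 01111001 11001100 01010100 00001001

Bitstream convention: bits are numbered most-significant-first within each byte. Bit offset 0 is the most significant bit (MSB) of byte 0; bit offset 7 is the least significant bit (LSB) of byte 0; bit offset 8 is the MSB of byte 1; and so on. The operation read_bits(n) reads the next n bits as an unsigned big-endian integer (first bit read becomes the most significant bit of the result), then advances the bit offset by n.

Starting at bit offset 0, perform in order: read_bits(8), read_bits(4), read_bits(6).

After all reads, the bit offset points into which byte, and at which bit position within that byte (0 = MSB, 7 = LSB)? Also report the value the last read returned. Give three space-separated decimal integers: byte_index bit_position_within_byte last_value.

Answer: 2 2 39

Derivation:
Read 1: bits[0:8] width=8 -> value=124 (bin 01111100); offset now 8 = byte 1 bit 0; 32 bits remain
Read 2: bits[8:12] width=4 -> value=7 (bin 0111); offset now 12 = byte 1 bit 4; 28 bits remain
Read 3: bits[12:18] width=6 -> value=39 (bin 100111); offset now 18 = byte 2 bit 2; 22 bits remain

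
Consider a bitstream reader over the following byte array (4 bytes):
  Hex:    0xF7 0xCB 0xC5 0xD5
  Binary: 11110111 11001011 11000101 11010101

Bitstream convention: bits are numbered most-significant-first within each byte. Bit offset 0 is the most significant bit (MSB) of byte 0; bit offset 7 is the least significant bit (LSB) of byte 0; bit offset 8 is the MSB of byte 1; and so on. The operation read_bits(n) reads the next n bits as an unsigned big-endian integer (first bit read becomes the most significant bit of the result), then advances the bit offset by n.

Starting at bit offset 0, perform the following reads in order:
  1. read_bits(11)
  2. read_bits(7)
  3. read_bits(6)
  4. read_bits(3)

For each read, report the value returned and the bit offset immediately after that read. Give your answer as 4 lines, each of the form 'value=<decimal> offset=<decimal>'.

Read 1: bits[0:11] width=11 -> value=1982 (bin 11110111110); offset now 11 = byte 1 bit 3; 21 bits remain
Read 2: bits[11:18] width=7 -> value=47 (bin 0101111); offset now 18 = byte 2 bit 2; 14 bits remain
Read 3: bits[18:24] width=6 -> value=5 (bin 000101); offset now 24 = byte 3 bit 0; 8 bits remain
Read 4: bits[24:27] width=3 -> value=6 (bin 110); offset now 27 = byte 3 bit 3; 5 bits remain

Answer: value=1982 offset=11
value=47 offset=18
value=5 offset=24
value=6 offset=27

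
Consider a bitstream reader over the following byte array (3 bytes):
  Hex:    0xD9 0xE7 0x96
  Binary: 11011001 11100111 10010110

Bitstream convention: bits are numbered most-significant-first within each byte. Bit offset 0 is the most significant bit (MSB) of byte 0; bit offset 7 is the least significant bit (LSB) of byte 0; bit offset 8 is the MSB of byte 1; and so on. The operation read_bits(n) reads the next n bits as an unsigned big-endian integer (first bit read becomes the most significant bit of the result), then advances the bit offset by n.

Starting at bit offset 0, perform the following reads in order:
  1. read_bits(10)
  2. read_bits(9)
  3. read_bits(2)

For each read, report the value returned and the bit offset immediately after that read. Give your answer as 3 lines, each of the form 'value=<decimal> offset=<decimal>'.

Read 1: bits[0:10] width=10 -> value=871 (bin 1101100111); offset now 10 = byte 1 bit 2; 14 bits remain
Read 2: bits[10:19] width=9 -> value=316 (bin 100111100); offset now 19 = byte 2 bit 3; 5 bits remain
Read 3: bits[19:21] width=2 -> value=2 (bin 10); offset now 21 = byte 2 bit 5; 3 bits remain

Answer: value=871 offset=10
value=316 offset=19
value=2 offset=21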